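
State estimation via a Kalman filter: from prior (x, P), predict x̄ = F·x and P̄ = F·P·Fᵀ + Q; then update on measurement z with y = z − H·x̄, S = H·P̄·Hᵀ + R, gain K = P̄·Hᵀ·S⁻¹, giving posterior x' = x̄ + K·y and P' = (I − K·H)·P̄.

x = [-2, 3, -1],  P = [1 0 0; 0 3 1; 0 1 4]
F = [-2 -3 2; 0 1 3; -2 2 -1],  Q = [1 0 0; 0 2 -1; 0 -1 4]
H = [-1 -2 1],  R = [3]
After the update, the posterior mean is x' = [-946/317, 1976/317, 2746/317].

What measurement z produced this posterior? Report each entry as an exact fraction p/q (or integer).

z = [-1]

x̄ = F·x = [-7, 0, 11]
P̄ = F·P·Fᵀ + Q = [36 8 -15; 8 47 -2; -15 -2 20]
S = H·P̄·Hᵀ + R = [317]
K = P̄·Hᵀ·S⁻¹ = [-67/317; -104/317; 39/317]
x' − x̄ = [1273/317, 1976/317, -741/317] = K·y
y = (KᵀK)⁻¹·Kᵀ·(x' − x̄) = [-19]
z = y + H·x̄ = [-19] + [18] = [-1]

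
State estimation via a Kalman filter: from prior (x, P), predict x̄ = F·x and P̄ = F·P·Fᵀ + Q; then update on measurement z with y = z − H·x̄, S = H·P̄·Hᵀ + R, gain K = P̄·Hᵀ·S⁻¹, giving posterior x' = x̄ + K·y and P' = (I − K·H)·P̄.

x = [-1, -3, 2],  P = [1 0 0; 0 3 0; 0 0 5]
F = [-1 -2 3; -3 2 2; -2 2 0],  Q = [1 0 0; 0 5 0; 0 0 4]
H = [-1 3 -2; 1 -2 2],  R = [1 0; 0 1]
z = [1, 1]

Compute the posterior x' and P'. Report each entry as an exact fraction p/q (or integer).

x' = [9925/766, 1575/766, -1493/383]
P' = [17386/383 1359/766 -7808/383; 1359/766 664/383 483/383; -7808/383 483/383 4528/383]

x̄ = F·x = [13, 1, -4]
P̄ = F·P·Fᵀ + Q = [59 21 -10; 21 46 18; -10 18 20]
y = z − H·x̄ = [3, -2]
S = H·P̄·Hᵀ + R = [172 -90; -90 56]
K = P̄·Hᵀ·S⁻¹ = [537/766 411/383; 693/766 635/766; 201/383 282/383]
x' = x̄ + K·y = [9925/766, 1575/766, -1493/383]
P' = (I − K·H)·P̄ = [17386/383 1359/766 -7808/383; 1359/766 664/383 483/383; -7808/383 483/383 4528/383]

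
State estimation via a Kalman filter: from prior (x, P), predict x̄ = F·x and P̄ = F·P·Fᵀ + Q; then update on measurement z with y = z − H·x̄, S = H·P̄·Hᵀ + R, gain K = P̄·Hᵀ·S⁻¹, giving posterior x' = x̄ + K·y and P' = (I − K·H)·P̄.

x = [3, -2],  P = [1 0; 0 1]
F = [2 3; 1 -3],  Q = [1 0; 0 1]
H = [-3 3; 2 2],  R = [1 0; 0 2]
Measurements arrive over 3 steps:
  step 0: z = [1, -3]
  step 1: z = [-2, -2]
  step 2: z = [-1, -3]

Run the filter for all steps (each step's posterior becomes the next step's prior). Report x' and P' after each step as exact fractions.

step 0: x' = [-5439/7934, -1266/3967], P' = [1169/7934 364/3967; 364/3967 583/3967]
step 1: x' = [-847153/4100533, -3417598/4100533], P' = [555880/4100533 323140/4100533; 323140/4100533 539269/4100533]
step 2: x' = [-901955011/1930624055, -1363284356/1930624055], P' = [261284159/1930624055 151980104/1930624055; 151980104/1930624055 253799999/1930624055]

step 0: x̄ = F·x = [0, 9]
step 0: P̄ = F·P·Fᵀ + Q = [14 -7; -7 11]
step 0: y = z − H·x̄ = [-26, -21]
step 0: S = H·P̄·Hᵀ + R = [352 -18; -18 46]
step 0: K = P̄·Hᵀ·S⁻¹ = [-1323/7934 1897/7934; 657/3967 947/3967]
step 0: x' = x̄ + K·y = [-5439/7934, -1266/3967]
step 0: P' = (I − K·H)·P̄ = [1169/7934 364/3967; 364/3967 583/3967]
step 1: x̄ = F·x = [-9237/3967, 2157/7934]
step 1: P̄ = F·P·Fᵀ + Q = [15920/3967 -5170/3967; -5170/3967 15229/7934]
step 1: y = z − H·x̄ = [-77761/7934, 8383/3967]
step 1: S = H·P̄·Hᵀ + R = [617675/7934 -49833/3967; -49833/3967 60712/3967]
step 1: K = P̄·Hᵀ·S⁻¹ = [-698220/4100533 879020/4100533; 648387/4100533 862409/4100533]
step 1: x' = x̄ + K·y = [-847153/4100533, -3417598/4100533]
step 1: P' = (I − K·H)·P̄ = [555880/4100533 323140/4100533; 323140/4100533 539269/4100533]
step 2: x̄ = F·x = [-11947100/4100533, 9405641/4100533]
step 2: P̄ = F·P·Fᵀ + Q = [15055154/4100533 -4711081/4100533; -4711081/4100533 7570994/4100533]
step 2: y = z − H·x̄ = [-68158756/4100533, -7218681/4100533]
step 2: S = H·P̄·Hᵀ + R = [292535323/4100533 -44904960/4100533; -44904960/4100533 61017010/4100533]
step 2: K = P̄·Hᵀ·S⁻¹ = [-65582433/386124811 413264263/1930624055; 61091937/386124811 405780103/1930624055]
step 2: x' = x̄ + K·y = [-901955011/1930624055, -1363284356/1930624055]
step 2: P' = (I − K·H)·P̄ = [261284159/1930624055 151980104/1930624055; 151980104/1930624055 253799999/1930624055]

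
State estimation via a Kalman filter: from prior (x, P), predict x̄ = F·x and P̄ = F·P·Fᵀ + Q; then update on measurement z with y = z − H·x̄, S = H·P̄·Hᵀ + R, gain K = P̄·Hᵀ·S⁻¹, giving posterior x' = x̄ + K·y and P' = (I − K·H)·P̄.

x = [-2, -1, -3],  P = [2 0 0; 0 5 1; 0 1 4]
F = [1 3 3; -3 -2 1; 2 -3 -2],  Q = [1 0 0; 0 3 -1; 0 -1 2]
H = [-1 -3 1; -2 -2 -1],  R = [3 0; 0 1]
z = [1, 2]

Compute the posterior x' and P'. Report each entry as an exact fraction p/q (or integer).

x' = [-184397/21119, 98325/21119, 125184/21119]
P' = [1504218/21119 -900895/21119 -1196337/21119; -900895/21119 542915/21119 714044/21119; -1196337/21119 714044/21119 968424/21119]

x̄ = F·x = [-14, 5, 5]
P̄ = F·P·Fᵀ + Q = [102 -27 -80; -27 41 10; -80 10 83]
y = z − H·x̄ = [-3, -11]
S = H·P̄·Hᵀ + R = [495 241; 241 160]
K = P̄·Hᵀ·S⁻¹ = [710/21119 -10309/21119; -4602/21119 1916/21119; 7543/21119 -3838/21119]
x' = x̄ + K·y = [-184397/21119, 98325/21119, 125184/21119]
P' = (I − K·H)·P̄ = [1504218/21119 -900895/21119 -1196337/21119; -900895/21119 542915/21119 714044/21119; -1196337/21119 714044/21119 968424/21119]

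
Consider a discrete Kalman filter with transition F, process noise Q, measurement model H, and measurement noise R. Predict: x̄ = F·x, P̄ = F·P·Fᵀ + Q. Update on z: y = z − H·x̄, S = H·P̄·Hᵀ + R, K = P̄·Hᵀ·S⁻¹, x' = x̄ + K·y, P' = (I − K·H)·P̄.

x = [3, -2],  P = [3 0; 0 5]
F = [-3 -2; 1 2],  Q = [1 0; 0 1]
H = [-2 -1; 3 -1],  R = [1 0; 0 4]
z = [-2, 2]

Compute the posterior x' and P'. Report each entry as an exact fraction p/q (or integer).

x' = [7302/8809, -1468/8809]
P' = [1747/8809 -1671/8809; -1671/8809 7871/8809]

x̄ = F·x = [-5, -1]
P̄ = F·P·Fᵀ + Q = [48 -29; -29 24]
y = z − H·x̄ = [-13, 16]
S = H·P̄·Hᵀ + R = [101 -235; -235 634]
K = P̄·Hᵀ·S⁻¹ = [-1823/8809 1728/8809; -4529/8809 -3221/8809]
x' = x̄ + K·y = [7302/8809, -1468/8809]
P' = (I − K·H)·P̄ = [1747/8809 -1671/8809; -1671/8809 7871/8809]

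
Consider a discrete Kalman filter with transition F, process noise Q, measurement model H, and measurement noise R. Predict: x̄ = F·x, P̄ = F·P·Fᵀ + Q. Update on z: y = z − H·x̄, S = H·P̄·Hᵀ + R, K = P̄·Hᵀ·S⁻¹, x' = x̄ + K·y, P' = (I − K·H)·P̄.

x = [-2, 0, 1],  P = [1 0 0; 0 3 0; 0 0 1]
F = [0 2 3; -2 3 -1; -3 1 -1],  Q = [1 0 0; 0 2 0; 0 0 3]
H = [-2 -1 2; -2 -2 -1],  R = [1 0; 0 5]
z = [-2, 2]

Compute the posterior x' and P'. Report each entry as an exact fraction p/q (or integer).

x̄ = F·x = [3, 3, 5]
P̄ = F·P·Fᵀ + Q = [22 15 3; 15 34 16; 3 16 16]
y = z − H·x̄ = [-3, 19]
S = H·P̄·Hᵀ + R = [159 160; 160 441]
K = P̄·Hᵀ·S⁻¹ = [-11053/44519 -3763/44519; 4128/44519 -13006/44519; 13050/44519 -10186/44519]
x' = x̄ + K·y = [95219/44519, -125941/44519, -10089/44519]
P' = (I − K·H)·P̄ = [103858/44519 -114893/44519 40885/44519; -114893/44519 163058/44519 -31300/44519; 40885/44519 -31300/44519 31760/44519]

x' = [95219/44519, -125941/44519, -10089/44519]
P' = [103858/44519 -114893/44519 40885/44519; -114893/44519 163058/44519 -31300/44519; 40885/44519 -31300/44519 31760/44519]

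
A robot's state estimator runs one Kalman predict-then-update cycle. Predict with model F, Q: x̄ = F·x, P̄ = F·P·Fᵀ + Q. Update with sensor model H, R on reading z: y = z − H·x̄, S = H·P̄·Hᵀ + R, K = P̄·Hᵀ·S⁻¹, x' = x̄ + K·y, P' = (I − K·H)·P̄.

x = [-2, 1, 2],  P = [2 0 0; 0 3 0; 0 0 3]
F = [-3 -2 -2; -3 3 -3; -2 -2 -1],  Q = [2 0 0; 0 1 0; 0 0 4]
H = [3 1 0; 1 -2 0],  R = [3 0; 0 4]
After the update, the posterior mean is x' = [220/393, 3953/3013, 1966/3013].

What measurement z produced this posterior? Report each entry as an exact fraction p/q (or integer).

x̄ = F·x = [0, 3, 0]
P̄ = F·P·Fᵀ + Q = [44 18 30; 18 73 3; 30 3 27]
S = H·P̄·Hᵀ + R = [580 -104; -104 268]
K = P̄·Hᵀ·S⁻¹ = [223/786 55/393; 1727/12052 -2543/6026; 2285/12052 983/6026]
x' − x̄ = [220/393, -5086/3013, 1966/3013] = K·y
y = (KᵀK)⁻¹·Kᵀ·(x' − x̄) = [0, 4]
z = y + H·x̄ = [0, 4] + [3, -6] = [3, -2]

z = [3, -2]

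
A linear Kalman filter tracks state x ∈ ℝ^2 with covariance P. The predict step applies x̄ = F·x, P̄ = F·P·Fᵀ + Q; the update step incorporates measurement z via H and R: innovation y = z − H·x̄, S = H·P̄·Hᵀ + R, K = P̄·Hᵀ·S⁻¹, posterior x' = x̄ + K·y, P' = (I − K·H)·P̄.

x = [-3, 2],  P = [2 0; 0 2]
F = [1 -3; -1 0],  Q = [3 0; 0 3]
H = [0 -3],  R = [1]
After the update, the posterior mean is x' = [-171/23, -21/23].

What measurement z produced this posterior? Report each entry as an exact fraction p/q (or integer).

z = [3]

x̄ = F·x = [-9, 3]
P̄ = F·P·Fᵀ + Q = [23 -2; -2 5]
S = H·P̄·Hᵀ + R = [46]
K = P̄·Hᵀ·S⁻¹ = [3/23; -15/46]
x' − x̄ = [36/23, -90/23] = K·y
y = (KᵀK)⁻¹·Kᵀ·(x' − x̄) = [12]
z = y + H·x̄ = [12] + [-9] = [3]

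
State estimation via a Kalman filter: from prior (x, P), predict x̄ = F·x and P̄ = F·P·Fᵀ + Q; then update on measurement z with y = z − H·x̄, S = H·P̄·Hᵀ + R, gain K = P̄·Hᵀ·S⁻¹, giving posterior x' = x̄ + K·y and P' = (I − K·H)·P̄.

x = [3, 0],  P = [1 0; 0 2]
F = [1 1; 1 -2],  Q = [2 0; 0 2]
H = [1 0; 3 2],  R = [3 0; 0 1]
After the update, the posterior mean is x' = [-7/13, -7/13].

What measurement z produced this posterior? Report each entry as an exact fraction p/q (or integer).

x̄ = F·x = [3, 3]
P̄ = F·P·Fᵀ + Q = [5 -3; -3 11]
S = H·P̄·Hᵀ + R = [8 9; 9 54]
K = P̄·Hᵀ·S⁻¹ = [7/13 1/13; -31/39 131/351]
x' − x̄ = [-46/13, -46/13] = K·y
y = (KᵀK)⁻¹·Kᵀ·(x' − x̄) = [-4, -18]
z = y + H·x̄ = [-4, -18] + [3, 15] = [-1, -3]

z = [-1, -3]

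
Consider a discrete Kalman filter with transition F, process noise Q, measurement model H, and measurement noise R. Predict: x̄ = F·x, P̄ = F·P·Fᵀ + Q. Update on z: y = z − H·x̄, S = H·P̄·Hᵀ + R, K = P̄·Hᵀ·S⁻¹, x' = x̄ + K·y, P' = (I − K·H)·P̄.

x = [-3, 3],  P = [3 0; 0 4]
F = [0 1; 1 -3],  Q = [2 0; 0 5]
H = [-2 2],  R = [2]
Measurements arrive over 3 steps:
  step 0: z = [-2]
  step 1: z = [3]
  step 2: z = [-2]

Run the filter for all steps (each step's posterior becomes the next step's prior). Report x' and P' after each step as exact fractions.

step 0: x' = [-57/149, -220/149], P' = [246/149 228/149; 228/149 284/149]
step 1: x' = [-2354/8167, 10496/8167], P' = [12378/8167 11172/8167; 11172/8167 13975/8167]
step 2: x' = [-6620/415709, -65500/59387], P' = [629679/415709 81231/59387; 81231/59387 101618/59387]

step 0: x̄ = F·x = [3, -12]
step 0: P̄ = F·P·Fᵀ + Q = [6 -12; -12 44]
step 0: y = z − H·x̄ = [28]
step 0: S = H·P̄·Hᵀ + R = [298]
step 0: K = P̄·Hᵀ·S⁻¹ = [-18/149; 56/149]
step 0: x' = x̄ + K·y = [-57/149, -220/149]
step 0: P' = (I − K·H)·P̄ = [246/149 228/149; 228/149 284/149]
step 1: x̄ = F·x = [-220/149, 603/149]
step 1: P̄ = F·P·Fᵀ + Q = [582/149 -624/149; -624/149 2179/149]
step 1: y = z − H·x̄ = [-1199/149]
step 1: S = H·P̄·Hᵀ + R = [16334/149]
step 1: K = P̄·Hᵀ·S⁻¹ = [-1206/8167; 2803/8167]
step 1: x' = x̄ + K·y = [-2354/8167, 10496/8167]
step 1: P' = (I − K·H)·P̄ = [12378/8167 11172/8167; 11172/8167 13975/8167]
step 2: x̄ = F·x = [10496/8167, -33842/8167]
step 2: P̄ = F·P·Fᵀ + Q = [30309/8167 -30753/8167; -30753/8167 111956/8167]
step 2: y = z − H·x̄ = [72342/8167]
step 2: S = H·P̄·Hᵀ + R = [831418/8167]
step 2: K = P̄·Hᵀ·S⁻¹ = [-61062/415709; 20387/59387]
step 2: x' = x̄ + K·y = [-6620/415709, -65500/59387]
step 2: P' = (I − K·H)·P̄ = [629679/415709 81231/59387; 81231/59387 101618/59387]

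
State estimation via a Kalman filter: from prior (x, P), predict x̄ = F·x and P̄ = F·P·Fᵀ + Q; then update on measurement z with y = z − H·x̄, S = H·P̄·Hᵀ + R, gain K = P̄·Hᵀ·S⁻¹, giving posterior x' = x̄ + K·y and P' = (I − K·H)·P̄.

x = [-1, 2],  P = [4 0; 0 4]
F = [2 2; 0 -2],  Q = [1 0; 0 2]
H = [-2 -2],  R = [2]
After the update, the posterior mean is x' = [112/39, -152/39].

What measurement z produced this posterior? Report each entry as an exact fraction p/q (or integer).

x̄ = F·x = [2, -4]
P̄ = F·P·Fᵀ + Q = [33 -16; -16 18]
S = H·P̄·Hᵀ + R = [78]
K = P̄·Hᵀ·S⁻¹ = [-17/39; -2/39]
x' − x̄ = [34/39, 4/39] = K·y
y = (KᵀK)⁻¹·Kᵀ·(x' − x̄) = [-2]
z = y + H·x̄ = [-2] + [4] = [2]

z = [2]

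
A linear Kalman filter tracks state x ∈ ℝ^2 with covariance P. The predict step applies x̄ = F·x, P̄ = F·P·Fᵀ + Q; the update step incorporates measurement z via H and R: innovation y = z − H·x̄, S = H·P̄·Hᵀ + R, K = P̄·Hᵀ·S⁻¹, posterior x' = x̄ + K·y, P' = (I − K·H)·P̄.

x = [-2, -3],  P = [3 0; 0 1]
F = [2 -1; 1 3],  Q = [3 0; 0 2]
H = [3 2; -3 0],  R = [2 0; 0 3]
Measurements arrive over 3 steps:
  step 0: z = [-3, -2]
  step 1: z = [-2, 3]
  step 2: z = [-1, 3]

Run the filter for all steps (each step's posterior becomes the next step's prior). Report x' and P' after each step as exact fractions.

step 0: x' = [1367/1457, -4640/1457], P' = [446/1457 -642/1457; -642/1457 3253/2914]
step 1: x' = [-1010098/1815101, -908707/1815101], P' = [560850/1815101 -807968/1815101; -807968/1815101 2004531/1815101]
step 2: x' = [-245604661/279480269, 172317020/279480269], P' = [86300802/279480269 -124223240/279480269; -124223240/279480269 1232341781/1117921076]

step 0: x̄ = F·x = [-1, -11]
step 0: P̄ = F·P·Fᵀ + Q = [16 3; 3 14]
step 0: y = z − H·x̄ = [22, -5]
step 0: S = H·P̄·Hᵀ + R = [238 -162; -162 147]
step 0: K = P̄·Hᵀ·S⁻¹ = [27/1457 -446/1457; 1327/2914 642/1457]
step 0: x' = x̄ + K·y = [1367/1457, -4640/1457]
step 0: P' = (I − K·H)·P̄ = [446/1457 -642/1457; -642/1457 3253/2914]
step 1: x̄ = F·x = [7374/1457, -12553/1457]
step 1: P̄ = F·P·Fᵀ + Q = [20699/2914 -14395/2914; -14395/2914 28293/2914]
step 1: y = z − H·x̄ = [70/1457, 26493/1457]
step 1: S = H·P̄·Hᵀ + R = [132551/2914 -99921/2914; -99921/2914 195033/2914]
step 1: K = P̄·Hᵀ·S⁻¹ = [33307/1815101 -560850/1815101; 792579/1815101 807968/1815101]
step 1: x' = x̄ + K·y = [-1010098/1815101, -908707/1815101]
step 1: P' = (I − K·H)·P̄ = [560850/1815101 -807968/1815101; -807968/1815101 2004531/1815101]
step 2: x̄ = F·x = [-1111489/1815101, -3736219/1815101]
step 2: P̄ = F·P·Fᵀ + Q = [12925106/1815101 -8931733/1815101; -8931733/1815101 17384023/1815101]
step 2: y = z − H·x̄ = [8991804/1815101, 2110836/1815101]
step 2: S = H·P̄·Hᵀ + R = [82311452/1815101 -62735556/1815101; -62735556/1815101 121771257/1815101]
step 2: K = P̄·Hᵀ·S⁻¹ = [5227963/279480269 -86300802/279480269; 487002341/1117921076 124223240/279480269]
step 2: x' = x̄ + K·y = [-245604661/279480269, 172317020/279480269]
step 2: P' = (I − K·H)·P̄ = [86300802/279480269 -124223240/279480269; -124223240/279480269 1232341781/1117921076]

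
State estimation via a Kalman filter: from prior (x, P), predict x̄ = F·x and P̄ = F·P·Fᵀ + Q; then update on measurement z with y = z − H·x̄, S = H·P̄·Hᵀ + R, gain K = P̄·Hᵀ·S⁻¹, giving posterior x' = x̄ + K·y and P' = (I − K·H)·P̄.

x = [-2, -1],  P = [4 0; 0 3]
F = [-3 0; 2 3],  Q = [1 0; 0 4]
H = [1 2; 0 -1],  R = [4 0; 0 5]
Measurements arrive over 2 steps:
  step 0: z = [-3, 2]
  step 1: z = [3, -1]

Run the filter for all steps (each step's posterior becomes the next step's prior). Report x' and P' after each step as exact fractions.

step 0: x' = [307/112, -89/32], P' = [7163/504 -865/144; -865/144 965/288]
step 1: x' = [5142125/3950507, 1823422/3950507], P' = [76085976/3950507 -30795230/3950507; -30795230/3950507 15531335/3950507]

step 0: x̄ = F·x = [6, -7]
step 0: P̄ = F·P·Fᵀ + Q = [37 -24; -24 47]
step 0: y = z − H·x̄ = [5, -5]
step 0: S = H·P̄·Hᵀ + R = [133 -70; -70 52]
step 0: K = P̄·Hᵀ·S⁻¹ = [277/504 173/144; 25/144 -193/288]
step 0: x' = x̄ + K·y = [307/112, -89/32]
step 0: P' = (I − K·H)·P̄ = [7163/504 -865/144; -865/144 965/288]
step 1: x̄ = F·x = [-921/112, -641/224]
step 1: P̄ = F·P·Fᵀ + Q = [7219/56 -10487/336; -10487/336 38147/2016]
step 1: y = z − H·x̄ = [949/56, -865/224]
step 1: S = H·P̄·Hᵀ + R = [10553/126 -3343/504; -3343/504 48227/2016]
step 1: K = P̄·Hᵀ·S⁻¹ = [3623879/3950507 6159046/3950507; 66860/3950507 -3106267/3950507]
step 1: x' = x̄ + K·y = [5142125/3950507, 1823422/3950507]
step 1: P' = (I − K·H)·P̄ = [76085976/3950507 -30795230/3950507; -30795230/3950507 15531335/3950507]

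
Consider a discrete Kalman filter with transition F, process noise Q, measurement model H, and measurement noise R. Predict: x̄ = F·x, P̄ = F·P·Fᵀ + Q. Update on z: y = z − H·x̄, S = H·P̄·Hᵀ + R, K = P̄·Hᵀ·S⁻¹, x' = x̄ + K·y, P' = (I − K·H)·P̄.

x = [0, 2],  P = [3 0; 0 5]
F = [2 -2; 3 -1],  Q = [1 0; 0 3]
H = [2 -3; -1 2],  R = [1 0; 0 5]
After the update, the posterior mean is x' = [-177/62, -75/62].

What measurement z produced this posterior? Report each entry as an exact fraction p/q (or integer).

z = [-2, 1]

x̄ = F·x = [-4, -2]
P̄ = F·P·Fᵀ + Q = [33 28; 28 35]
S = H·P̄·Hᵀ + R = [112 -80; -80 66]
K = P̄·Hᵀ·S⁻¹ = [163/248 71/62; 63/496 49/62]
x' − x̄ = [71/62, 49/62] = K·y
y = (KᵀK)⁻¹·Kᵀ·(x' − x̄) = [0, 1]
z = y + H·x̄ = [0, 1] + [-2, 0] = [-2, 1]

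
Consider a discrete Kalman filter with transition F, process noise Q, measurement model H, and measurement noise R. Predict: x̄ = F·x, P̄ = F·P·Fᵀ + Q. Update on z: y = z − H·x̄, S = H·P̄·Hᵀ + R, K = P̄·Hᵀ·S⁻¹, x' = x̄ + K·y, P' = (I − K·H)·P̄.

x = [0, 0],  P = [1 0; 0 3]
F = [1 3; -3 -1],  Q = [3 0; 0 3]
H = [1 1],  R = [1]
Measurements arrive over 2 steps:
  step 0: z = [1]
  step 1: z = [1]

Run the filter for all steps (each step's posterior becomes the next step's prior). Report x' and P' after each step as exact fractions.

step 0: x̄ = F·x = [0, 0]
step 0: P̄ = F·P·Fᵀ + Q = [31 -12; -12 15]
step 0: y = z − H·x̄ = [1]
step 0: S = H·P̄·Hᵀ + R = [23]
step 0: K = P̄·Hᵀ·S⁻¹ = [19/23; 3/23]
step 0: x' = x̄ + K·y = [19/23, 3/23]
step 0: P' = (I − K·H)·P̄ = [352/23 -333/23; -333/23 336/23]
step 1: x̄ = F·x = [28/23, -60/23]
step 1: P̄ = F·P·Fᵀ + Q = [1447/23 1266/23; 1266/23 1575/23]
step 1: y = z − H·x̄ = [55/23]
step 1: S = H·P̄·Hᵀ + R = [5577/23]
step 1: K = P̄·Hᵀ·S⁻¹ = [2713/5577; 947/1859]
step 1: x' = x̄ + K·y = [1207/507, -235/169]
step 1: P' = (I − K·H)·P̄ = [30850/5577 -9379/1859; -9379/1859 10326/1859]

step 0: x' = [19/23, 3/23], P' = [352/23 -333/23; -333/23 336/23]
step 1: x' = [1207/507, -235/169], P' = [30850/5577 -9379/1859; -9379/1859 10326/1859]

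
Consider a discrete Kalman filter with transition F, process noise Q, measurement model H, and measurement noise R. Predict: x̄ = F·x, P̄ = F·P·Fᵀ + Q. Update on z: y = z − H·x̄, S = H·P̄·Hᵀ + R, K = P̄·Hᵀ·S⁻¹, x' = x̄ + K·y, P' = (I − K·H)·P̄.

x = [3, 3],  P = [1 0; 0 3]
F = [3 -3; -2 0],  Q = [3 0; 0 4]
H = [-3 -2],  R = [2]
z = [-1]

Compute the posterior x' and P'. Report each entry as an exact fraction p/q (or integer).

x' = [1365/313, -1904/313]
P' = [1182/313 -1668/313; -1668/313 2500/313]

x̄ = F·x = [0, -6]
P̄ = F·P·Fᵀ + Q = [39 -6; -6 8]
y = z − H·x̄ = [-13]
S = H·P̄·Hᵀ + R = [313]
K = P̄·Hᵀ·S⁻¹ = [-105/313; 2/313]
x' = x̄ + K·y = [1365/313, -1904/313]
P' = (I − K·H)·P̄ = [1182/313 -1668/313; -1668/313 2500/313]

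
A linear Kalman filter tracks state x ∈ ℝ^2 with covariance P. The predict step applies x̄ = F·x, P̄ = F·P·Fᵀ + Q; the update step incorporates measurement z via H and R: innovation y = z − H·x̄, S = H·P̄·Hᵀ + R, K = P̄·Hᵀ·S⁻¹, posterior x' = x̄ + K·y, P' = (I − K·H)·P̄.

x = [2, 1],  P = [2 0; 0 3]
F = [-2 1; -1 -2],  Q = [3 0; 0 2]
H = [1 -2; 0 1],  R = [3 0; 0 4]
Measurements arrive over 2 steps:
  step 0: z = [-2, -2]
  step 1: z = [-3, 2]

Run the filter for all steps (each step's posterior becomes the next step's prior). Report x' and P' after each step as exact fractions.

step 0: x' = [-127/26, -21/13], P' = [1087/156 217/78; 217/78 67/39]
step 1: x' = [322189/83038, 136114/41519], P' = [702915/83038 157164/41519; 157164/41519 95004/41519]

step 0: x̄ = F·x = [-3, -4]
step 0: P̄ = F·P·Fᵀ + Q = [14 -2; -2 16]
step 0: y = z − H·x̄ = [-7, 2]
step 0: S = H·P̄·Hᵀ + R = [89 -34; -34 20]
step 0: K = P̄·Hᵀ·S⁻¹ = [73/156 217/312; -17/78 67/156]
step 0: x' = x̄ + K·y = [-127/26, -21/13]
step 0: P' = (I − K·H)·P̄ = [1087/156 217/78; 217/78 67/39]
step 1: x̄ = F·x = [106/13, 211/26]
step 1: P̄ = F·P·Fᵀ + Q = [279/13 245/13; 245/13 4207/156]
step 1: y = z − H·x̄ = [66/13, -159/26]
step 1: S = H·P̄·Hᵀ + R = [2221/39 -2737/78; -2737/78 4831/156]
step 1: K = P̄·Hᵀ·S⁻¹ = [24753/83038 39291/41519; -10948/41519 23751/41519]
step 1: x' = x̄ + K·y = [322189/83038, 136114/41519]
step 1: P' = (I − K·H)·P̄ = [702915/83038 157164/41519; 157164/41519 95004/41519]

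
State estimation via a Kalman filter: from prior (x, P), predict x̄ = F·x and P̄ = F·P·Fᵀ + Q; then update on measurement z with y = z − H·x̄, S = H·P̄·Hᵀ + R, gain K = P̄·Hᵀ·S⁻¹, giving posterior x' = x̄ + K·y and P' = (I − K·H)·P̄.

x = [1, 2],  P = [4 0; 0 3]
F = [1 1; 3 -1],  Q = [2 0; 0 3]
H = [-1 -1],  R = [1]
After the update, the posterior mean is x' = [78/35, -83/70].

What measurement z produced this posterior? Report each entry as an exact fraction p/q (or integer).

z = [-1]

x̄ = F·x = [3, 1]
P̄ = F·P·Fᵀ + Q = [9 9; 9 42]
S = H·P̄·Hᵀ + R = [70]
K = P̄·Hᵀ·S⁻¹ = [-9/35; -51/70]
x' − x̄ = [-27/35, -153/70] = K·y
y = (KᵀK)⁻¹·Kᵀ·(x' − x̄) = [3]
z = y + H·x̄ = [3] + [-4] = [-1]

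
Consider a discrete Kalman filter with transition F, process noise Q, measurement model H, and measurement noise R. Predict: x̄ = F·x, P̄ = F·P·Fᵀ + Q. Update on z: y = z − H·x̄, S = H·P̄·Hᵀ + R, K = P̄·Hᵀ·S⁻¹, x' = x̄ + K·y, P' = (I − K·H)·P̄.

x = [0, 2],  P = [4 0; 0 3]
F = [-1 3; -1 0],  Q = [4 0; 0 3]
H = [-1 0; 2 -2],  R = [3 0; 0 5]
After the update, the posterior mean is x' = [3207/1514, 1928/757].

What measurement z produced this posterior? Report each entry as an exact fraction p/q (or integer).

z = [-3, -2]

x̄ = F·x = [6, 0]
P̄ = F·P·Fᵀ + Q = [35 4; 4 7]
S = H·P̄·Hᵀ + R = [38 -62; -62 141]
K = P̄·Hᵀ·S⁻¹ = [-1091/1514 93/757; -468/757 -238/757]
x' − x̄ = [-5877/1514, 1928/757] = K·y
y = (KᵀK)⁻¹·Kᵀ·(x' − x̄) = [3, -14]
z = y + H·x̄ = [3, -14] + [-6, 12] = [-3, -2]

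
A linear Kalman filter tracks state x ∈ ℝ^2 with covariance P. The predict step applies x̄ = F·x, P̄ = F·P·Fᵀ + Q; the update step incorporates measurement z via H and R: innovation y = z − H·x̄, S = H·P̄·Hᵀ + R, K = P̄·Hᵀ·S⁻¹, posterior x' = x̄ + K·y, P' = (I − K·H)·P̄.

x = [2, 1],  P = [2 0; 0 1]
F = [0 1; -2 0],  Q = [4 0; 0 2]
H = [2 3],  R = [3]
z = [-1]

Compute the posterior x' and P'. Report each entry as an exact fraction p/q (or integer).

x' = [203/113, -182/113]
P' = [465/113 -300/113; -300/113 230/113]

x̄ = F·x = [1, -4]
P̄ = F·P·Fᵀ + Q = [5 0; 0 10]
y = z − H·x̄ = [9]
S = H·P̄·Hᵀ + R = [113]
K = P̄·Hᵀ·S⁻¹ = [10/113; 30/113]
x' = x̄ + K·y = [203/113, -182/113]
P' = (I − K·H)·P̄ = [465/113 -300/113; -300/113 230/113]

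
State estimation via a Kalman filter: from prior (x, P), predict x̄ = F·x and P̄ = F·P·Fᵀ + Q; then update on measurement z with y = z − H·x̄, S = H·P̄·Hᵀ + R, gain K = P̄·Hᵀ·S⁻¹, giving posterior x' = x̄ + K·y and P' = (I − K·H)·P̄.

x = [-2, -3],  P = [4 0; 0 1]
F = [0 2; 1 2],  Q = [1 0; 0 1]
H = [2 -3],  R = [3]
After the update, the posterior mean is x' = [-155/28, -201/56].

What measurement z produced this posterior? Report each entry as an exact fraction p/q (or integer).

x̄ = F·x = [-6, -8]
P̄ = F·P·Fᵀ + Q = [5 4; 4 9]
S = H·P̄·Hᵀ + R = [56]
K = P̄·Hᵀ·S⁻¹ = [-1/28; -19/56]
x' − x̄ = [13/28, 247/56] = K·y
y = (KᵀK)⁻¹·Kᵀ·(x' − x̄) = [-13]
z = y + H·x̄ = [-13] + [12] = [-1]

z = [-1]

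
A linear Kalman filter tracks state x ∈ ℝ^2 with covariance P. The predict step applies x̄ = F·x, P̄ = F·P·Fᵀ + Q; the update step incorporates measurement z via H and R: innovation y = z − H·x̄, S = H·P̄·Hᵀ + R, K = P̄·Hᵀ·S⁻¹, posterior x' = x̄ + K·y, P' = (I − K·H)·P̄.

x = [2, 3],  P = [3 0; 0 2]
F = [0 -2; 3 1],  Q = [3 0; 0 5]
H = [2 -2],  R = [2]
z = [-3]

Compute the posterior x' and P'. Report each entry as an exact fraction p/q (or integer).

x' = [-237/107, -63/107]
P' = [727/107 712/107; 712/107 750/107]

x̄ = F·x = [-6, 9]
P̄ = F·P·Fᵀ + Q = [11 -4; -4 34]
y = z − H·x̄ = [27]
S = H·P̄·Hᵀ + R = [214]
K = P̄·Hᵀ·S⁻¹ = [15/107; -38/107]
x' = x̄ + K·y = [-237/107, -63/107]
P' = (I − K·H)·P̄ = [727/107 712/107; 712/107 750/107]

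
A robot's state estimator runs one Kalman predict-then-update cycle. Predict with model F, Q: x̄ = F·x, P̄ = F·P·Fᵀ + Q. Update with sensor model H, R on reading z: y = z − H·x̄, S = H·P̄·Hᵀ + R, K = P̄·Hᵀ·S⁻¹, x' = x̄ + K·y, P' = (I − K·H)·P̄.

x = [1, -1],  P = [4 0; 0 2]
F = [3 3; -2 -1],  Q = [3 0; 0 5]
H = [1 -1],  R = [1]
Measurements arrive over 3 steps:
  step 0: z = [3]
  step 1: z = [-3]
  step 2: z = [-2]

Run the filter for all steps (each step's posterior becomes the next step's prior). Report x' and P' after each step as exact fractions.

step 0: x̄ = F·x = [0, -1]
step 0: P̄ = F·P·Fᵀ + Q = [57 -30; -30 23]
step 0: y = z − H·x̄ = [2]
step 0: S = H·P̄·Hᵀ + R = [141]
step 0: K = P̄·Hᵀ·S⁻¹ = [29/47; -53/141]
step 0: x' = x̄ + K·y = [58/47, -247/141]
step 0: P' = (I − K·H)·P̄ = [156/47 127/47; 127/47 434/141]
step 1: x̄ = F·x = [-73/47, -101/141]
step 1: P̄ = F·P·Fᵀ + Q = [5133/47 -2513/47; -2513/47 4535/141]
step 1: y = z − H·x̄ = [-305/141]
step 1: S = H·P̄·Hᵀ + R = [35153/141]
step 1: K = P̄·Hᵀ·S⁻¹ = [22938/35153; -12074/35153]
step 1: x' = x̄ + K·y = [-104217/35153, 937/35153]
step 1: P' = (I − K·H)·P̄ = [107583/35153 84645/35153; 84645/35153 96719/35153]
step 2: x̄ = F·x = [-309840/35153, 207497/35153]
step 2: P̄ = F·P·Fᵀ + Q = [3467787/35153 -1697460/35153; -1697460/35153 1041396/35153]
step 2: y = z − H·x̄ = [447031/35153]
step 2: S = H·P̄·Hᵀ + R = [7939256/35153]
step 2: K = P̄·Hᵀ·S⁻¹ = [5165247/7939256; -342357/992407]
step 2: x' = x̄ + K·y = [-330147/610712, 115708/76339]
step 2: P' = (I − K·H)·P̄ = [24233271/7939256 2383503/992407; 2383503/992407 2725860/992407]

step 0: x' = [58/47, -247/141], P' = [156/47 127/47; 127/47 434/141]
step 1: x' = [-104217/35153, 937/35153], P' = [107583/35153 84645/35153; 84645/35153 96719/35153]
step 2: x' = [-330147/610712, 115708/76339], P' = [24233271/7939256 2383503/992407; 2383503/992407 2725860/992407]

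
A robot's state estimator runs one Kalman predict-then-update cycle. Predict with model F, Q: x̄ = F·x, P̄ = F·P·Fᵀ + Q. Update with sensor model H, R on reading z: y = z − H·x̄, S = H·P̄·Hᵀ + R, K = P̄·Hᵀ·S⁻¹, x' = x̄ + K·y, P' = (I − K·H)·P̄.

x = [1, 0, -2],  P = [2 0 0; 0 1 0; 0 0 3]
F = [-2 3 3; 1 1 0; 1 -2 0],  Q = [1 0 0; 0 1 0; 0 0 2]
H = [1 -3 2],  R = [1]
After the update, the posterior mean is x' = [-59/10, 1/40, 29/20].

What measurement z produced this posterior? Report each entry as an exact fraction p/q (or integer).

z = [-3]

x̄ = F·x = [-8, 1, 1]
P̄ = F·P·Fᵀ + Q = [45 -1 -10; -1 4 0; -10 0 8]
S = H·P̄·Hᵀ + R = [80]
K = P̄·Hᵀ·S⁻¹ = [7/20; -13/80; 3/40]
x' − x̄ = [21/10, -39/40, 9/20] = K·y
y = (KᵀK)⁻¹·Kᵀ·(x' − x̄) = [6]
z = y + H·x̄ = [6] + [-9] = [-3]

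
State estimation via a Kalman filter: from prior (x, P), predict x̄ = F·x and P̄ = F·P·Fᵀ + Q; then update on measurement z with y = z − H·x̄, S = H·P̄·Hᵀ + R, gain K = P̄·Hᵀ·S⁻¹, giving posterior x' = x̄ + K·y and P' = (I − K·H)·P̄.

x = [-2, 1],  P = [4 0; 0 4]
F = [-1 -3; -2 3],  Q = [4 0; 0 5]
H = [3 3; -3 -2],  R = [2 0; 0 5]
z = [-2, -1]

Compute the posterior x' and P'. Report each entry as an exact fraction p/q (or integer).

x' = [27273/18127, -37571/18127]
P' = [91812/18127 -98548/18127; -98548/18127 109182/18127]

x̄ = F·x = [-1, 7]
P̄ = F·P·Fᵀ + Q = [44 -28; -28 57]
y = z − H·x̄ = [-20, 10]
S = H·P̄·Hᵀ + R = [407 -318; -318 293]
K = P̄·Hᵀ·S⁻¹ = [-10104/18127 -15668/18127; 15951/18127 15456/18127]
x' = x̄ + K·y = [27273/18127, -37571/18127]
P' = (I − K·H)·P̄ = [91812/18127 -98548/18127; -98548/18127 109182/18127]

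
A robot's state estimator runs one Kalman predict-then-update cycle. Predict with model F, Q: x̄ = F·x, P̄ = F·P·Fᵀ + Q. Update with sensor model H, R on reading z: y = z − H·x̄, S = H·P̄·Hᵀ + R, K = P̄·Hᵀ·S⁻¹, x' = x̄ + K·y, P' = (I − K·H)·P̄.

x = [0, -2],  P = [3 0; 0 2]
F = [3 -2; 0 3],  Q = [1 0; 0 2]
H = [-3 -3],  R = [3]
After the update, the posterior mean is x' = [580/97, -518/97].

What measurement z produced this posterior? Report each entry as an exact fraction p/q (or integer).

z = [-2]

x̄ = F·x = [4, -6]
P̄ = F·P·Fᵀ + Q = [36 -12; -12 20]
S = H·P̄·Hᵀ + R = [291]
K = P̄·Hᵀ·S⁻¹ = [-24/97; -8/97]
x' − x̄ = [192/97, 64/97] = K·y
y = (KᵀK)⁻¹·Kᵀ·(x' − x̄) = [-8]
z = y + H·x̄ = [-8] + [6] = [-2]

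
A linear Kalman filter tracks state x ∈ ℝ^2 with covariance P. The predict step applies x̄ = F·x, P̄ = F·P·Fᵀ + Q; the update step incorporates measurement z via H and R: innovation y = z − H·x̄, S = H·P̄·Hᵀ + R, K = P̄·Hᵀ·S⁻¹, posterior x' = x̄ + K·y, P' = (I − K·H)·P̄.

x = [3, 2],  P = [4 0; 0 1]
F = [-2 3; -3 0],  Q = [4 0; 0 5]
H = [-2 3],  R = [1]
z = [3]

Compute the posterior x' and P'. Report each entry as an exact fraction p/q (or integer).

x' = [70/33, 26/11]
P' = [2773/99 617/33; 617/33 277/22]

x̄ = F·x = [0, -9]
P̄ = F·P·Fᵀ + Q = [29 24; 24 41]
y = z − H·x̄ = [30]
S = H·P̄·Hᵀ + R = [198]
K = P̄·Hᵀ·S⁻¹ = [7/99; 25/66]
x' = x̄ + K·y = [70/33, 26/11]
P' = (I − K·H)·P̄ = [2773/99 617/33; 617/33 277/22]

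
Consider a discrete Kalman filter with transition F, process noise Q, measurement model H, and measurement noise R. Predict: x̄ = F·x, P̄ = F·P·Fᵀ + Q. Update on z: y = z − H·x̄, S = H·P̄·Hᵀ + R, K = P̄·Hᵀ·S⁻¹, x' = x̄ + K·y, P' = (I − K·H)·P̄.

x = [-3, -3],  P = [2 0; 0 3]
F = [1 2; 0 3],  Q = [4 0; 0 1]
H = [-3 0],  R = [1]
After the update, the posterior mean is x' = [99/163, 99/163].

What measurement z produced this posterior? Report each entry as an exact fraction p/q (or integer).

z = [-2]

x̄ = F·x = [-9, -9]
P̄ = F·P·Fᵀ + Q = [18 18; 18 28]
S = H·P̄·Hᵀ + R = [163]
K = P̄·Hᵀ·S⁻¹ = [-54/163; -54/163]
x' − x̄ = [1566/163, 1566/163] = K·y
y = (KᵀK)⁻¹·Kᵀ·(x' − x̄) = [-29]
z = y + H·x̄ = [-29] + [27] = [-2]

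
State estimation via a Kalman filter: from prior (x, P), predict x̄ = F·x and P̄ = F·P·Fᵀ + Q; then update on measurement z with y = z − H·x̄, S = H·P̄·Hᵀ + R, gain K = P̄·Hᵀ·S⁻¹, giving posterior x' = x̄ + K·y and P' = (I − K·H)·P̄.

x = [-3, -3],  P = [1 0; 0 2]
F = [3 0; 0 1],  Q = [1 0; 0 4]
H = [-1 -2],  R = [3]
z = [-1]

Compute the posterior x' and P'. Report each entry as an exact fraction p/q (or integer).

x' = [-173/37, 81/37]
P' = [270/37 -120/37; -120/37 78/37]

x̄ = F·x = [-9, -3]
P̄ = F·P·Fᵀ + Q = [10 0; 0 6]
y = z − H·x̄ = [-16]
S = H·P̄·Hᵀ + R = [37]
K = P̄·Hᵀ·S⁻¹ = [-10/37; -12/37]
x' = x̄ + K·y = [-173/37, 81/37]
P' = (I − K·H)·P̄ = [270/37 -120/37; -120/37 78/37]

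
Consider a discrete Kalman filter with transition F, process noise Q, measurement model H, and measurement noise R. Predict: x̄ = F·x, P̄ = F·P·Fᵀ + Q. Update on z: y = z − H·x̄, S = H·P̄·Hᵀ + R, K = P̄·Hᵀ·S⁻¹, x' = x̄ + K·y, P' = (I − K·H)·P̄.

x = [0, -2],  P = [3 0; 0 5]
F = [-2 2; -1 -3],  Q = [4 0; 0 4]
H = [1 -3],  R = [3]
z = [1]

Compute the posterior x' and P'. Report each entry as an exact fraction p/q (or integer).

x̄ = F·x = [-4, 6]
P̄ = F·P·Fᵀ + Q = [36 -24; -24 52]
y = z − H·x̄ = [23]
S = H·P̄·Hᵀ + R = [651]
K = P̄·Hᵀ·S⁻¹ = [36/217; -60/217]
x' = x̄ + K·y = [-40/217, -78/217]
P' = (I − K·H)·P̄ = [3924/217 1272/217; 1272/217 484/217]

x' = [-40/217, -78/217]
P' = [3924/217 1272/217; 1272/217 484/217]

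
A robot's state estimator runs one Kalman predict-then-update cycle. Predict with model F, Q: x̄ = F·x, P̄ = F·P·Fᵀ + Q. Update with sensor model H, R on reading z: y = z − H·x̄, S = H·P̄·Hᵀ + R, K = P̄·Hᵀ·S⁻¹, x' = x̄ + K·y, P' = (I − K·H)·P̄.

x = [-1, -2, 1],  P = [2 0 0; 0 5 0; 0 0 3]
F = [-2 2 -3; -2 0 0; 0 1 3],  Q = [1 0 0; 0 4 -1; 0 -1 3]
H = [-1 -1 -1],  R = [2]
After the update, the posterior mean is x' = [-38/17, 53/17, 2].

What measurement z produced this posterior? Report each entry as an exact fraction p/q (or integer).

x̄ = F·x = [-5, 2, 1]
P̄ = F·P·Fᵀ + Q = [56 8 -17; 8 12 -1; -17 -1 35]
S = H·P̄·Hᵀ + R = [85]
K = P̄·Hᵀ·S⁻¹ = [-47/85; -19/85; -1/5]
x' − x̄ = [47/17, 19/17, 1] = K·y
y = (KᵀK)⁻¹·Kᵀ·(x' − x̄) = [-5]
z = y + H·x̄ = [-5] + [2] = [-3]

z = [-3]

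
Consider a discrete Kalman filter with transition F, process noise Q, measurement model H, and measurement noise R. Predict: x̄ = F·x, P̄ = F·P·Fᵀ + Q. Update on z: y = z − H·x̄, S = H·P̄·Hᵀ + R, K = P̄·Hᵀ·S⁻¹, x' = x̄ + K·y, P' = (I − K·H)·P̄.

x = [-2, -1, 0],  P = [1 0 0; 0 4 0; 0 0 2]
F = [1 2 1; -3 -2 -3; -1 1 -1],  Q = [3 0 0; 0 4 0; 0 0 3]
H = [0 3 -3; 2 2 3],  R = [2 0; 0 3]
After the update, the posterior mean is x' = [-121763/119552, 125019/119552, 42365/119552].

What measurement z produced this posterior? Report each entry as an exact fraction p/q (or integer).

z = [2, 1]

x̄ = F·x = [-4, 8, 1]
P̄ = F·P·Fᵀ + Q = [22 -25 5; -25 47 1; 5 1 10]
S = H·P̄·Hᵀ + R = [497 15; 15 241]
K = P̄·Hᵀ·S⁻¹ = [-21825/119552 5823/119552; 32553/119552 21289/119552; -7137/119552 21279/119552]
x' − x̄ = [356445/119552, -831397/119552, -77187/119552] = K·y
y = (KᵀK)⁻¹·Kᵀ·(x' − x̄) = [-19, -10]
z = y + H·x̄ = [-19, -10] + [21, 11] = [2, 1]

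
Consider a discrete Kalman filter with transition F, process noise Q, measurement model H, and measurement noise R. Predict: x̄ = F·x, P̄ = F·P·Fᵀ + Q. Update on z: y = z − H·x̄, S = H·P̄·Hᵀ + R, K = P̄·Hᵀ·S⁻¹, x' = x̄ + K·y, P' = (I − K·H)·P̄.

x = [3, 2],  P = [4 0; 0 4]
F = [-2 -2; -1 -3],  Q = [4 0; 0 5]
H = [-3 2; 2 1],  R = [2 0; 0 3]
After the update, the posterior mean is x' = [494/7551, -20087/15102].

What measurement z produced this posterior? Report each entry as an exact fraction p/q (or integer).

x̄ = F·x = [-10, -9]
P̄ = F·P·Fᵀ + Q = [36 32; 32 45]
S = H·P̄·Hᵀ + R = [122 -94; -94 320]
K = P̄·Hᵀ·S⁻¹ = [-1076/7551 2138/7551; 4163/15102 6367/15102]
x' − x̄ = [76004/7551, 115831/15102] = K·y
y = (KᵀK)⁻¹·Kᵀ·(x' − x̄) = [-15, 28]
z = y + H·x̄ = [-15, 28] + [12, -29] = [-3, -1]

z = [-3, -1]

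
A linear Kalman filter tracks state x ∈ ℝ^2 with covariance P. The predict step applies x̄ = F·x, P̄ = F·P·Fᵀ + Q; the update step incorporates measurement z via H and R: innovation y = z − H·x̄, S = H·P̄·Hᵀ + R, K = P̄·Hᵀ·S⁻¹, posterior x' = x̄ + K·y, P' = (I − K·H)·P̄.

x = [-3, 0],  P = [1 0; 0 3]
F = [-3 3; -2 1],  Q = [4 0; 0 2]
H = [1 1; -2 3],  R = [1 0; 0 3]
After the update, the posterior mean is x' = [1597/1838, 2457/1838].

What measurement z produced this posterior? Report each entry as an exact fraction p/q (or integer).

x̄ = F·x = [9, 6]
P̄ = F·P·Fᵀ + Q = [40 15; 15 9]
S = H·P̄·Hᵀ + R = [80 -38; -38 64]
K = P̄·Hᵀ·S⁻¹ = [1095/1838 -355/1838; 711/1838 168/919]
x' − x̄ = [-14945/1838, -8571/1838] = K·y
y = (KᵀK)⁻¹·Kᵀ·(x' − x̄) = [-13, 2]
z = y + H·x̄ = [-13, 2] + [15, 0] = [2, 2]

z = [2, 2]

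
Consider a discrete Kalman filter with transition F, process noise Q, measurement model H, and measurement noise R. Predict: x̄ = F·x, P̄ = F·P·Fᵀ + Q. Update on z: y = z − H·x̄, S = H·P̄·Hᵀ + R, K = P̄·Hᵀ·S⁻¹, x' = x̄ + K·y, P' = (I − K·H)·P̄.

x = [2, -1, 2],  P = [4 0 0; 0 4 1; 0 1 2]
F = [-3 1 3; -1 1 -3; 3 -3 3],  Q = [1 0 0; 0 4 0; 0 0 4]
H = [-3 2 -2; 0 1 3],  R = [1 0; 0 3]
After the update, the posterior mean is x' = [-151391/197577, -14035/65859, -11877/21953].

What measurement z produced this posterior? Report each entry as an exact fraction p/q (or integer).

z = [3, -2]

x̄ = F·x = [-1, -9, 15]
P̄ = F·P·Fᵀ + Q = [65 -2 -36; -2 24 -30; -36 -30 76]
S = H·P̄·Hᵀ + R = [818 -198; -198 531]
K = P̄·Hᵀ·S⁻¹ = [-9913/43906 -57563/197577; 2637/21953 -5236/65859; -890/21953 7854/21953]
x' − x̄ = [46186/197577, 578696/65859, -341172/21953] = K·y
y = (KᵀK)⁻¹·Kᵀ·(x' − x̄) = [48, -38]
z = y + H·x̄ = [48, -38] + [-45, 36] = [3, -2]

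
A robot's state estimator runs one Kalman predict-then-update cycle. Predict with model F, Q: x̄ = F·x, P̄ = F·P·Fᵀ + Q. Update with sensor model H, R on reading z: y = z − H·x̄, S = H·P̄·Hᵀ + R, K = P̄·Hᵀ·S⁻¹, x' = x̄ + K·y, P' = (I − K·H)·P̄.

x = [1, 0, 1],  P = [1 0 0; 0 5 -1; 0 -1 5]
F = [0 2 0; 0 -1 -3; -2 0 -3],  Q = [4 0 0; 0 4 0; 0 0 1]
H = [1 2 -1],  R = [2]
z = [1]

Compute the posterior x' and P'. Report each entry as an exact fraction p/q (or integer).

x' = [5/18, -29/18, -35/9]
P' = [407/18 -197/18 4/9; -197/18 239/18 128/9; 4/9 128/9 250/9]

x̄ = F·x = [0, -3, -5]
P̄ = F·P·Fᵀ + Q = [24 -4 6; -4 48 42; 6 42 50]
y = z − H·x̄ = [2]
S = H·P̄·Hᵀ + R = [72]
K = P̄·Hᵀ·S⁻¹ = [5/36; 25/36; 5/9]
x' = x̄ + K·y = [5/18, -29/18, -35/9]
P' = (I − K·H)·P̄ = [407/18 -197/18 4/9; -197/18 239/18 128/9; 4/9 128/9 250/9]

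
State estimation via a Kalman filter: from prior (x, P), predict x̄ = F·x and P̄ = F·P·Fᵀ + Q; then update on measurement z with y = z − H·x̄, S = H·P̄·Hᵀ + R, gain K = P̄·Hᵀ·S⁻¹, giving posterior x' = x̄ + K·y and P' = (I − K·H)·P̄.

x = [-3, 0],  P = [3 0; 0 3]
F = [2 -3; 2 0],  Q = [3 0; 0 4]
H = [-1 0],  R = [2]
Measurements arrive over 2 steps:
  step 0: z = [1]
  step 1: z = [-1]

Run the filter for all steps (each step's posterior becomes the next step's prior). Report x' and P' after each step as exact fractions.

step 0: x' = [-27/22, -51/11], P' = [21/11 6/11; 6/11 140/11]
step 1: x' = [1557/1327, -3759/1327], P' = [2610/1327 96/1327; 96/1327 15232/1327]

step 0: x̄ = F·x = [-6, -6]
step 0: P̄ = F·P·Fᵀ + Q = [42 12; 12 16]
step 0: y = z − H·x̄ = [-5]
step 0: S = H·P̄·Hᵀ + R = [44]
step 0: K = P̄·Hᵀ·S⁻¹ = [-21/22; -3/11]
step 0: x' = x̄ + K·y = [-27/22, -51/11]
step 0: P' = (I − K·H)·P̄ = [21/11 6/11; 6/11 140/11]
step 1: x̄ = F·x = [126/11, -27/11]
step 1: P̄ = F·P·Fᵀ + Q = [1305/11 48/11; 48/11 128/11]
step 1: y = z − H·x̄ = [115/11]
step 1: S = H·P̄·Hᵀ + R = [1327/11]
step 1: K = P̄·Hᵀ·S⁻¹ = [-1305/1327; -48/1327]
step 1: x' = x̄ + K·y = [1557/1327, -3759/1327]
step 1: P' = (I − K·H)·P̄ = [2610/1327 96/1327; 96/1327 15232/1327]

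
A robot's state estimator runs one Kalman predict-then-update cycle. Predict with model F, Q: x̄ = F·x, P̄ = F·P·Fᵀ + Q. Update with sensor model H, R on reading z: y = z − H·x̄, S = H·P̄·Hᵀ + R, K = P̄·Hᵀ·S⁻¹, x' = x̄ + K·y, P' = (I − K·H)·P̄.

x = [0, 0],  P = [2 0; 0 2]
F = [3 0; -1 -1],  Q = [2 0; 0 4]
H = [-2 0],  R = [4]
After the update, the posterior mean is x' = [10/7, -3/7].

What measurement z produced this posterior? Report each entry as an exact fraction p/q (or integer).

z = [-3]

x̄ = F·x = [0, 0]
P̄ = F·P·Fᵀ + Q = [20 -6; -6 8]
S = H·P̄·Hᵀ + R = [84]
K = P̄·Hᵀ·S⁻¹ = [-10/21; 1/7]
x' − x̄ = [10/7, -3/7] = K·y
y = (KᵀK)⁻¹·Kᵀ·(x' − x̄) = [-3]
z = y + H·x̄ = [-3] + [0] = [-3]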